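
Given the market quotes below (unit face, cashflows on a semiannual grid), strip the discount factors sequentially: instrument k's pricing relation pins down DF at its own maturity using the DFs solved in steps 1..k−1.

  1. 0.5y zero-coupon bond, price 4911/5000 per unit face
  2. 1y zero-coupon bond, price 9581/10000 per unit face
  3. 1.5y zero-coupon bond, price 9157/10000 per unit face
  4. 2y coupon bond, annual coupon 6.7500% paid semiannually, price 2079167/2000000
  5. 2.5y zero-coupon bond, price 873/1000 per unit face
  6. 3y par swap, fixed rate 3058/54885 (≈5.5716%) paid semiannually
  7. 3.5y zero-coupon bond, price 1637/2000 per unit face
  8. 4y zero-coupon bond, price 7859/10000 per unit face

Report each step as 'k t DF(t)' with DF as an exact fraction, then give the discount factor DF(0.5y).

1 1/2 4911/5000
2 1 9581/10000
3 3/2 9157/10000
4 2 2281/2500
5 5/2 873/1000
6 3 8471/10000
7 7/2 1637/2000
8 4 7859/10000
DF(0.5y) = 4911/5000 ≈ 0.982200

step 1 [0.5y] zero: DF = P = 4911/5000 ≈ 0.982200
step 2 [1y] zero: DF = P = 9581/10000 ≈ 0.958100
step 3 [1.5y] zero: DF = P = 9157/10000 ≈ 0.915700
step 4 [2y] bond c/2=27/800: DF=(2079167/2000000 − 27/800·(0.982200+0.958100+0.915700))/(1+27/800) = 2281/2500 ≈ 0.912400
step 5 [2.5y] zero: DF = P = 873/1000 ≈ 0.873000
step 6 [3y] swap r/2=1529/54885: DF=(1 − 1529/54885·(0.982200+0.958100+0.915700+0.912400+0.873000))/(1+1529/54885) = 8471/10000 ≈ 0.847100
step 7 [3.5y] zero: DF = P = 1637/2000 ≈ 0.818500
step 8 [4y] zero: DF = P = 7859/10000 ≈ 0.785900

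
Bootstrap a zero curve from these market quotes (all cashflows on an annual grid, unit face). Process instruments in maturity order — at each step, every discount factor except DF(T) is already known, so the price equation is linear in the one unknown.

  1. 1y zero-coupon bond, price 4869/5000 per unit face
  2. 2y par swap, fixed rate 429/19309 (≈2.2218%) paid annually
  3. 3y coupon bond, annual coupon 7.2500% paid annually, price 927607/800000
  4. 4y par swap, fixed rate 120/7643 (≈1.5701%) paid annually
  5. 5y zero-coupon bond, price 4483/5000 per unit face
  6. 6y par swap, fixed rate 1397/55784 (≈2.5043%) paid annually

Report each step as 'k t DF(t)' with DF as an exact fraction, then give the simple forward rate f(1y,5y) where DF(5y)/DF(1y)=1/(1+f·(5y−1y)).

1 1 4869/5000
2 2 9571/10000
3 3 4753/5000
4 4 47/50
5 5 4483/5000
6 6 8603/10000
f(1y,5y) = ((4869/5000)/(4483/5000) − 1)/(4) = 193/8966 ≈ 2.1526%

step 1 [1y] zero: DF = P = 4869/5000 ≈ 0.973800
step 2 [2y] swap r/1=429/19309: DF=(1 − 429/19309·(0.973800))/(1+429/19309) = 9571/10000 ≈ 0.957100
step 3 [3y] bond c/1=29/400: DF=(927607/800000 − 29/400·(0.973800+0.957100))/(1+29/400) = 4753/5000 ≈ 0.950600
step 4 [4y] swap r/1=120/7643: DF=(1 − 120/7643·(0.973800+0.957100+0.950600))/(1+120/7643) = 47/50 ≈ 0.940000
step 5 [5y] zero: DF = P = 4483/5000 ≈ 0.896600
step 6 [6y] swap r/1=1397/55784: DF=(1 − 1397/55784·(0.973800+0.957100+0.950600+0.940000+0.896600))/(1+1397/55784) = 8603/10000 ≈ 0.860300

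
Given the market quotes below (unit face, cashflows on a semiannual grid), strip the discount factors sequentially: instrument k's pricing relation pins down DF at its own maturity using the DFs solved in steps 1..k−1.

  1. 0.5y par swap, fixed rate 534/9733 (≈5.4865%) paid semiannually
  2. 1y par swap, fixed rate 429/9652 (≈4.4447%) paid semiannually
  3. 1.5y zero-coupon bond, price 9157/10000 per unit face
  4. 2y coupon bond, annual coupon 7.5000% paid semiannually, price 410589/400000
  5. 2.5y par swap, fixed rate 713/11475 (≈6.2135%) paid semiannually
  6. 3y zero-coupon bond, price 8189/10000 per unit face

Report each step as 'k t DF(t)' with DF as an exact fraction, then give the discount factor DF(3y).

step 1 [0.5y] swap r/2=267/9733: DF=(1 − 267/9733·(0))/(1+267/9733) = 9733/10000 ≈ 0.973300
step 2 [1y] swap r/2=429/19304: DF=(1 − 429/19304·(0.973300))/(1+429/19304) = 9571/10000 ≈ 0.957100
step 3 [1.5y] zero: DF = P = 9157/10000 ≈ 0.915700
step 4 [2y] bond c/2=3/80: DF=(410589/400000 − 3/80·(0.973300+0.957100+0.915700))/(1+3/80) = 1773/2000 ≈ 0.886500
step 5 [2.5y] swap r/2=713/22950: DF=(1 − 713/22950·(0.973300+0.957100+0.915700+0.886500))/(1+713/22950) = 4287/5000 ≈ 0.857400
step 6 [3y] zero: DF = P = 8189/10000 ≈ 0.818900

1 1/2 9733/10000
2 1 9571/10000
3 3/2 9157/10000
4 2 1773/2000
5 5/2 4287/5000
6 3 8189/10000
DF(3y) = 8189/10000 ≈ 0.818900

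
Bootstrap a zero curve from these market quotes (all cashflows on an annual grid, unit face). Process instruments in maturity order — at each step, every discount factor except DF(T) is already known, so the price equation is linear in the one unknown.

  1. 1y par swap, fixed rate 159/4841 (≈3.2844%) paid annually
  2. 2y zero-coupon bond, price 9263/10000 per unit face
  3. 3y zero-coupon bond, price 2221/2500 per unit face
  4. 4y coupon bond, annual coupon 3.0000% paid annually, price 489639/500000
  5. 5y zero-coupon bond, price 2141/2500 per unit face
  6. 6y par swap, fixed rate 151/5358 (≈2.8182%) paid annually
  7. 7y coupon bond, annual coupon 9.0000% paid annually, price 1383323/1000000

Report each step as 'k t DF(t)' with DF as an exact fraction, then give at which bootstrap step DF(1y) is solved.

1 1 4841/5000
2 2 9263/10000
3 3 2221/2500
4 4 8697/10000
5 5 2141/2500
6 6 849/1000
7 7 8267/10000
DF(1y) is solved at step 1

step 1 [1y] swap r/1=159/4841: DF=(1 − 159/4841·(0))/(1+159/4841) = 4841/5000 ≈ 0.968200
step 2 [2y] zero: DF = P = 9263/10000 ≈ 0.926300
step 3 [3y] zero: DF = P = 2221/2500 ≈ 0.888400
step 4 [4y] bond c/1=3/100: DF=(489639/500000 − 3/100·(0.968200+0.926300+0.888400))/(1+3/100) = 8697/10000 ≈ 0.869700
step 5 [5y] zero: DF = P = 2141/2500 ≈ 0.856400
step 6 [6y] swap r/1=151/5358: DF=(1 − 151/5358·(0.968200+0.926300+0.888400+0.869700+0.856400))/(1+151/5358) = 849/1000 ≈ 0.849000
step 7 [7y] bond c/1=9/100: DF=(1383323/1000000 − 9/100·(0.968200+0.926300+0.888400+0.869700+0.856400+0.849000))/(1+9/100) = 8267/10000 ≈ 0.826700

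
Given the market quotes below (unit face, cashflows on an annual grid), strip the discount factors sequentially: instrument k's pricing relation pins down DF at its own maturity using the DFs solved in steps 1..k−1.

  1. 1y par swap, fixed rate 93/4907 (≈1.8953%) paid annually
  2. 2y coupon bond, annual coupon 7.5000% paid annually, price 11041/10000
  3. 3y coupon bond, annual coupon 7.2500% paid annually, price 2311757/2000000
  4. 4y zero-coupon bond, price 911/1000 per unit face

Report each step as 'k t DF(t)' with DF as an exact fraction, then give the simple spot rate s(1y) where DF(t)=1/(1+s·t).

step 1 [1y] swap r/1=93/4907: DF=(1 − 93/4907·(0))/(1+93/4907) = 4907/5000 ≈ 0.981400
step 2 [2y] bond c/1=3/40: DF=(11041/10000 − 3/40·(0.981400))/(1+3/40) = 4793/5000 ≈ 0.958600
step 3 [3y] bond c/1=29/400: DF=(2311757/2000000 − 29/400·(0.981400+0.958600))/(1+29/400) = 4733/5000 ≈ 0.946600
step 4 [4y] zero: DF = P = 911/1000 ≈ 0.911000

1 1 4907/5000
2 2 4793/5000
3 3 4733/5000
4 4 911/1000
s(1y) = (1/(4907/5000) − 1)/(1) = 93/4907 ≈ 1.8953%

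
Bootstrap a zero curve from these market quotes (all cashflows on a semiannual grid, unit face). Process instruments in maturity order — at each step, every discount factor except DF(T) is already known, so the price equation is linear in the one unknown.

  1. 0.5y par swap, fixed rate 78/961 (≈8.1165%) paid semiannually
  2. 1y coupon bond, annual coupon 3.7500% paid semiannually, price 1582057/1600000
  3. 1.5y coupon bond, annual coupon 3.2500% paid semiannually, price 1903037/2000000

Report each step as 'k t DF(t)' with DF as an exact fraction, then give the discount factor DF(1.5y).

step 1 [0.5y] swap r/2=39/961: DF=(1 − 39/961·(0))/(1+39/961) = 961/1000 ≈ 0.961000
step 2 [1y] bond c/2=3/160: DF=(1582057/1600000 − 3/160·(0.961000))/(1+3/160) = 9529/10000 ≈ 0.952900
step 3 [1.5y] bond c/2=13/800: DF=(1903037/2000000 − 13/800·(0.961000+0.952900))/(1+13/800) = 9057/10000 ≈ 0.905700

1 1/2 961/1000
2 1 9529/10000
3 3/2 9057/10000
DF(1.5y) = 9057/10000 ≈ 0.905700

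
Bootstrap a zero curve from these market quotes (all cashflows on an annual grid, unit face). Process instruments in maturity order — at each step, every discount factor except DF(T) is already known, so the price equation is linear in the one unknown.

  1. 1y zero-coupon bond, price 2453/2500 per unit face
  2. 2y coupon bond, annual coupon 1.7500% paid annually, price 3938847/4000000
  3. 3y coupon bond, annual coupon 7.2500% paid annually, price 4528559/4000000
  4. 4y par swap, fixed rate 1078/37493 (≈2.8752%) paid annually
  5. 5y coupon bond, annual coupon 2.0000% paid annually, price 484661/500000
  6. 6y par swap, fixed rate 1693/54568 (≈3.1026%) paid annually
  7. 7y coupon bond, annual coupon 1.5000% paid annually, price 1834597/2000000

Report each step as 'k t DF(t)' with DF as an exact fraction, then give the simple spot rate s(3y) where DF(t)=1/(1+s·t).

1 1 2453/2500
2 2 9509/10000
3 3 37/40
4 4 4461/5000
5 5 548/625
6 6 8307/10000
7 7 8231/10000
s(3y) = (1/(37/40) − 1)/(3) = 1/37 ≈ 2.7027%

step 1 [1y] zero: DF = P = 2453/2500 ≈ 0.981200
step 2 [2y] bond c/1=7/400: DF=(3938847/4000000 − 7/400·(0.981200))/(1+7/400) = 9509/10000 ≈ 0.950900
step 3 [3y] bond c/1=29/400: DF=(4528559/4000000 − 29/400·(0.981200+0.950900))/(1+29/400) = 37/40 ≈ 0.925000
step 4 [4y] swap r/1=1078/37493: DF=(1 − 1078/37493·(0.981200+0.950900+0.925000))/(1+1078/37493) = 4461/5000 ≈ 0.892200
step 5 [5y] bond c/1=1/50: DF=(484661/500000 − 1/50·(0.981200+0.950900+0.925000+0.892200))/(1+1/50) = 548/625 ≈ 0.876800
step 6 [6y] swap r/1=1693/54568: DF=(1 − 1693/54568·(0.981200+0.950900+0.925000+0.892200+0.876800))/(1+1693/54568) = 8307/10000 ≈ 0.830700
step 7 [7y] bond c/1=3/200: DF=(1834597/2000000 − 3/200·(0.981200+0.950900+0.925000+0.892200+0.876800+0.830700))/(1+3/200) = 8231/10000 ≈ 0.823100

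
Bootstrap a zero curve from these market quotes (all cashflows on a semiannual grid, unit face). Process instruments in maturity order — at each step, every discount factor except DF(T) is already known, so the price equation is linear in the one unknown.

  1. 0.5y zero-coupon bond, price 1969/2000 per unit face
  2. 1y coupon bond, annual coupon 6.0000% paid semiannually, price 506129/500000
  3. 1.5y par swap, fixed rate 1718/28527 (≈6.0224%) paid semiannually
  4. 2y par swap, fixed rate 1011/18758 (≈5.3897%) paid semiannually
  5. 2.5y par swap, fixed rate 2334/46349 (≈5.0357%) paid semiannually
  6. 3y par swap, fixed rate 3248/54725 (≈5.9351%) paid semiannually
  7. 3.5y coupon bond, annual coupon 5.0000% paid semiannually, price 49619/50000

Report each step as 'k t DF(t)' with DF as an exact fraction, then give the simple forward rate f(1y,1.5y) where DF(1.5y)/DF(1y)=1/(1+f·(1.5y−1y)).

1 1/2 1969/2000
2 1 9541/10000
3 3/2 9141/10000
4 2 8989/10000
5 5/2 8833/10000
6 3 1047/1250
7 7/2 8347/10000
f(1y,1.5y) = ((9541/10000)/(9141/10000) − 1)/(1/2) = 800/9141 ≈ 8.7518%

step 1 [0.5y] zero: DF = P = 1969/2000 ≈ 0.984500
step 2 [1y] bond c/2=3/100: DF=(506129/500000 − 3/100·(0.984500))/(1+3/100) = 9541/10000 ≈ 0.954100
step 3 [1.5y] swap r/2=859/28527: DF=(1 − 859/28527·(0.984500+0.954100))/(1+859/28527) = 9141/10000 ≈ 0.914100
step 4 [2y] swap r/2=1011/37516: DF=(1 − 1011/37516·(0.984500+0.954100+0.914100))/(1+1011/37516) = 8989/10000 ≈ 0.898900
step 5 [2.5y] swap r/2=1167/46349: DF=(1 − 1167/46349·(0.984500+0.954100+0.914100+0.898900))/(1+1167/46349) = 8833/10000 ≈ 0.883300
step 6 [3y] swap r/2=1624/54725: DF=(1 − 1624/54725·(0.984500+0.954100+0.914100+0.898900+0.883300))/(1+1624/54725) = 1047/1250 ≈ 0.837600
step 7 [3.5y] bond c/2=1/40: DF=(49619/50000 − 1/40·(0.984500+0.954100+0.914100+0.898900+0.883300+0.837600))/(1+1/40) = 8347/10000 ≈ 0.834700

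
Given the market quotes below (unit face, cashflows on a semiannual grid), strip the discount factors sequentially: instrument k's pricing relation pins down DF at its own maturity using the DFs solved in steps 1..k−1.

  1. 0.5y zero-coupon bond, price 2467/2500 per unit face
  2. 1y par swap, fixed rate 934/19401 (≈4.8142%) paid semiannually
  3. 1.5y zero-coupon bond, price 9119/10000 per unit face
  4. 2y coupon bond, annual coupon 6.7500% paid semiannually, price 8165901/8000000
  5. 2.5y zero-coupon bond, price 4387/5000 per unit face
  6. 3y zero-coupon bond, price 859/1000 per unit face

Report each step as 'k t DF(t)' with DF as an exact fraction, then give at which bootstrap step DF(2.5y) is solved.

step 1 [0.5y] zero: DF = P = 2467/2500 ≈ 0.986800
step 2 [1y] swap r/2=467/19401: DF=(1 − 467/19401·(0.986800))/(1+467/19401) = 9533/10000 ≈ 0.953300
step 3 [1.5y] zero: DF = P = 9119/10000 ≈ 0.911900
step 4 [2y] bond c/2=27/800: DF=(8165901/8000000 − 27/800·(0.986800+0.953300+0.911900))/(1+27/800) = 8943/10000 ≈ 0.894300
step 5 [2.5y] zero: DF = P = 4387/5000 ≈ 0.877400
step 6 [3y] zero: DF = P = 859/1000 ≈ 0.859000

1 1/2 2467/2500
2 1 9533/10000
3 3/2 9119/10000
4 2 8943/10000
5 5/2 4387/5000
6 3 859/1000
DF(2.5y) is solved at step 5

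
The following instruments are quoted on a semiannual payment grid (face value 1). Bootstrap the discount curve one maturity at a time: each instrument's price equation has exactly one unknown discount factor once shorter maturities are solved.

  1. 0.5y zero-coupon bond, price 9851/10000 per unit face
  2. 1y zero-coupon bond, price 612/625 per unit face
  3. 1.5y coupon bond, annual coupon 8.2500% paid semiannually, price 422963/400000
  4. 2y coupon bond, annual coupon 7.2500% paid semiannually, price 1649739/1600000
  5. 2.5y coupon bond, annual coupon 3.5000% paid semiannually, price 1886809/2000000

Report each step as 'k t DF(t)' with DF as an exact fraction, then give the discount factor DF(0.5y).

1 1/2 9851/10000
2 1 612/625
3 3/2 9377/10000
4 2 1787/2000
5 5/2 8619/10000
DF(0.5y) = 9851/10000 ≈ 0.985100

step 1 [0.5y] zero: DF = P = 9851/10000 ≈ 0.985100
step 2 [1y] zero: DF = P = 612/625 ≈ 0.979200
step 3 [1.5y] bond c/2=33/800: DF=(422963/400000 − 33/800·(0.985100+0.979200))/(1+33/800) = 9377/10000 ≈ 0.937700
step 4 [2y] bond c/2=29/800: DF=(1649739/1600000 − 29/800·(0.985100+0.979200+0.937700))/(1+29/800) = 1787/2000 ≈ 0.893500
step 5 [2.5y] bond c/2=7/400: DF=(1886809/2000000 − 7/400·(0.985100+0.979200+0.937700+0.893500))/(1+7/400) = 8619/10000 ≈ 0.861900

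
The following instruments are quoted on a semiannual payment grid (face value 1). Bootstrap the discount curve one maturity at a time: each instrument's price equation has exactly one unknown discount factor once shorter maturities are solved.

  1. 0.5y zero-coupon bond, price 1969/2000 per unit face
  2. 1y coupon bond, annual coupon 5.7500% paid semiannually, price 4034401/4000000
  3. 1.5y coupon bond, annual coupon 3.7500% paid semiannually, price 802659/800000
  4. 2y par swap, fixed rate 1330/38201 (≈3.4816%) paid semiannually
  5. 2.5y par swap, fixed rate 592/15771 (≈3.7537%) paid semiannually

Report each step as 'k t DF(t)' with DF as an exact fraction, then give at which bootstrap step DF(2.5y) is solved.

step 1 [0.5y] zero: DF = P = 1969/2000 ≈ 0.984500
step 2 [1y] bond c/2=23/800: DF=(4034401/4000000 − 23/800·(0.984500))/(1+23/800) = 9529/10000 ≈ 0.952900
step 3 [1.5y] bond c/2=3/160: DF=(802659/800000 − 3/160·(0.984500+0.952900))/(1+3/160) = 2373/2500 ≈ 0.949200
step 4 [2y] swap r/2=665/38201: DF=(1 − 665/38201·(0.984500+0.952900+0.949200))/(1+665/38201) = 1867/2000 ≈ 0.933500
step 5 [2.5y] swap r/2=296/15771: DF=(1 − 296/15771·(0.984500+0.952900+0.949200+0.933500))/(1+296/15771) = 1139/1250 ≈ 0.911200

1 1/2 1969/2000
2 1 9529/10000
3 3/2 2373/2500
4 2 1867/2000
5 5/2 1139/1250
DF(2.5y) is solved at step 5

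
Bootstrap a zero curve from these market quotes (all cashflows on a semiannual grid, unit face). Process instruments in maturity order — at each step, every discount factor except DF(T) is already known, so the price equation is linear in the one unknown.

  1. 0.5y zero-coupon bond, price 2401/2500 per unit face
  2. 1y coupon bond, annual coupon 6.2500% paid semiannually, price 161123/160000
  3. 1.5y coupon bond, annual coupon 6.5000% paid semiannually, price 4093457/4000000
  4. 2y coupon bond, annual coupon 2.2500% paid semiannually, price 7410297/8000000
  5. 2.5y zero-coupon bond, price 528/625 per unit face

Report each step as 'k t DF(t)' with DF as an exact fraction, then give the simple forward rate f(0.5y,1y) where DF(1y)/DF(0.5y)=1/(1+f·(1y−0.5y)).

1 1/2 2401/2500
2 1 4737/5000
3 3/2 9311/10000
4 2 2211/2500
5 5/2 528/625
f(0.5y,1y) = ((2401/2500)/(4737/5000) − 1)/(1/2) = 130/4737 ≈ 2.7444%

step 1 [0.5y] zero: DF = P = 2401/2500 ≈ 0.960400
step 2 [1y] bond c/2=1/32: DF=(161123/160000 − 1/32·(0.960400))/(1+1/32) = 4737/5000 ≈ 0.947400
step 3 [1.5y] bond c/2=13/400: DF=(4093457/4000000 − 13/400·(0.960400+0.947400))/(1+13/400) = 9311/10000 ≈ 0.931100
step 4 [2y] bond c/2=9/800: DF=(7410297/8000000 − 9/800·(0.960400+0.947400+0.931100))/(1+9/800) = 2211/2500 ≈ 0.884400
step 5 [2.5y] zero: DF = P = 528/625 ≈ 0.844800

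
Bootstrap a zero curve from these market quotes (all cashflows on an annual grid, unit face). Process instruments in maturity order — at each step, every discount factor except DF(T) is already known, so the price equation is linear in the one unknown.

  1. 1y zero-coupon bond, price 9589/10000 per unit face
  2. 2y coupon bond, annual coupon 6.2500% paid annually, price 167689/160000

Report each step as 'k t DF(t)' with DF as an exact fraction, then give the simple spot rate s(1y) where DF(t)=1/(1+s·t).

1 1 9589/10000
2 2 93/100
s(1y) = (1/(9589/10000) − 1)/(1) = 411/9589 ≈ 4.2862%

step 1 [1y] zero: DF = P = 9589/10000 ≈ 0.958900
step 2 [2y] bond c/1=1/16: DF=(167689/160000 − 1/16·(0.958900))/(1+1/16) = 93/100 ≈ 0.930000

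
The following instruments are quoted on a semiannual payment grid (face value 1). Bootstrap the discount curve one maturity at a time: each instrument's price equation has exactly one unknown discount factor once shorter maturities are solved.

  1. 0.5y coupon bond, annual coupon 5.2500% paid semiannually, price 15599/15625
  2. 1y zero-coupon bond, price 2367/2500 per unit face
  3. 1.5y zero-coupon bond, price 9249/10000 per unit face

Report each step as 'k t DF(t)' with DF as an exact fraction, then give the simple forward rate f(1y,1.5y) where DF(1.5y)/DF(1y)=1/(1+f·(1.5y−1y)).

step 1 [0.5y] bond c/2=21/800: DF=(15599/15625 − 21/800·(0))/(1+21/800) = 608/625 ≈ 0.972800
step 2 [1y] zero: DF = P = 2367/2500 ≈ 0.946800
step 3 [1.5y] zero: DF = P = 9249/10000 ≈ 0.924900

1 1/2 608/625
2 1 2367/2500
3 3/2 9249/10000
f(1y,1.5y) = ((2367/2500)/(9249/10000) − 1)/(1/2) = 146/3083 ≈ 4.7356%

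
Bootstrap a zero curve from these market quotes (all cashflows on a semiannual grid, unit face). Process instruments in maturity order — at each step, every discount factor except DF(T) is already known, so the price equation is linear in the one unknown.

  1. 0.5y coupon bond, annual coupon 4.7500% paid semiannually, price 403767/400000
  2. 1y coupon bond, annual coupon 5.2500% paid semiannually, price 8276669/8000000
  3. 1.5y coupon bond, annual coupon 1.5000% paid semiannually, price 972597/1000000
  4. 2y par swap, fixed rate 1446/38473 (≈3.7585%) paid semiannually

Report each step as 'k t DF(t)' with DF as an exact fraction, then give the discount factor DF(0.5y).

step 1 [0.5y] bond c/2=19/800: DF=(403767/400000 − 19/800·(0))/(1+19/800) = 493/500 ≈ 0.986000
step 2 [1y] bond c/2=21/800: DF=(8276669/8000000 − 21/800·(0.986000))/(1+21/800) = 9829/10000 ≈ 0.982900
step 3 [1.5y] bond c/2=3/400: DF=(972597/1000000 − 3/400·(0.986000+0.982900))/(1+3/400) = 9507/10000 ≈ 0.950700
step 4 [2y] swap r/2=723/38473: DF=(1 − 723/38473·(0.986000+0.982900+0.950700))/(1+723/38473) = 9277/10000 ≈ 0.927700

1 1/2 493/500
2 1 9829/10000
3 3/2 9507/10000
4 2 9277/10000
DF(0.5y) = 493/500 ≈ 0.986000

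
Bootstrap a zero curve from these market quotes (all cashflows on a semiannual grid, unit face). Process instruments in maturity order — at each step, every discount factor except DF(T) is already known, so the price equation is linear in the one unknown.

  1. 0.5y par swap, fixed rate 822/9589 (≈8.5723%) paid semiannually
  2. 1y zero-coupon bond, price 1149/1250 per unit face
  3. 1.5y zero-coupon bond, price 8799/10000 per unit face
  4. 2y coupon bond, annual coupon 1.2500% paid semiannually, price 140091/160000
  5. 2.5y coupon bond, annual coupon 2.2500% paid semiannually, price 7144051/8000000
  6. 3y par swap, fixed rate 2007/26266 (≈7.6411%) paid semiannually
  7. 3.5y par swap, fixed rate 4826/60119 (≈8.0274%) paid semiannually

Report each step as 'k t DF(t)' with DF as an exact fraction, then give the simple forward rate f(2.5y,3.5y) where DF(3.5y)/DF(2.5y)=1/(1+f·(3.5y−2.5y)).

step 1 [0.5y] swap r/2=411/9589: DF=(1 − 411/9589·(0))/(1+411/9589) = 9589/10000 ≈ 0.958900
step 2 [1y] zero: DF = P = 1149/1250 ≈ 0.919200
step 3 [1.5y] zero: DF = P = 8799/10000 ≈ 0.879900
step 4 [2y] bond c/2=1/160: DF=(140091/160000 − 1/160·(0.958900+0.919200+0.879900))/(1+1/160) = 853/1000 ≈ 0.853000
step 5 [2.5y] bond c/2=9/800: DF=(7144051/8000000 − 9/800·(0.958900+0.919200+0.879900+0.853000))/(1+9/800) = 8429/10000 ≈ 0.842900
step 6 [3y] swap r/2=2007/52532: DF=(1 − 2007/52532·(0.958900+0.919200+0.879900+0.853000+0.842900))/(1+2007/52532) = 7993/10000 ≈ 0.799300
step 7 [3.5y] swap r/2=2413/60119: DF=(1 − 2413/60119·(0.958900+0.919200+0.879900+0.853000+0.842900+0.799300))/(1+2413/60119) = 7587/10000 ≈ 0.758700

1 1/2 9589/10000
2 1 1149/1250
3 3/2 8799/10000
4 2 853/1000
5 5/2 8429/10000
6 3 7993/10000
7 7/2 7587/10000
f(2.5y,3.5y) = ((8429/10000)/(7587/10000) − 1)/(1) = 842/7587 ≈ 11.0979%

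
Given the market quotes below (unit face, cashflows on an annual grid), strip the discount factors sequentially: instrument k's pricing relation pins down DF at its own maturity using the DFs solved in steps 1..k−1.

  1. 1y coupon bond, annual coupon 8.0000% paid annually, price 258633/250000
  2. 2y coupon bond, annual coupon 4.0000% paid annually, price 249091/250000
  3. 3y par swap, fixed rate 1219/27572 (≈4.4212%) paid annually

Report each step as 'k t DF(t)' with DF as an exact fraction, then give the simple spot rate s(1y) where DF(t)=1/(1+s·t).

1 1 9579/10000
2 2 2303/2500
3 3 8781/10000
s(1y) = (1/(9579/10000) − 1)/(1) = 421/9579 ≈ 4.3950%

step 1 [1y] bond c/1=2/25: DF=(258633/250000 − 2/25·(0))/(1+2/25) = 9579/10000 ≈ 0.957900
step 2 [2y] bond c/1=1/25: DF=(249091/250000 − 1/25·(0.957900))/(1+1/25) = 2303/2500 ≈ 0.921200
step 3 [3y] swap r/1=1219/27572: DF=(1 − 1219/27572·(0.957900+0.921200))/(1+1219/27572) = 8781/10000 ≈ 0.878100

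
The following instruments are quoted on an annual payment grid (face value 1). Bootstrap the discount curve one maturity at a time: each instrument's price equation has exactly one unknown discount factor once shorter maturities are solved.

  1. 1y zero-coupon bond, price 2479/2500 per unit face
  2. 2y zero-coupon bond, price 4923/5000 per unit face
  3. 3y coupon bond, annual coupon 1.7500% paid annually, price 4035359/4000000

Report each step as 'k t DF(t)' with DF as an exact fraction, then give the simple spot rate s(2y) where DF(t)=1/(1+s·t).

1 1 2479/2500
2 2 4923/5000
3 3 383/400
s(2y) = (1/(4923/5000) − 1)/(2) = 77/9846 ≈ 0.7820%

step 1 [1y] zero: DF = P = 2479/2500 ≈ 0.991600
step 2 [2y] zero: DF = P = 4923/5000 ≈ 0.984600
step 3 [3y] bond c/1=7/400: DF=(4035359/4000000 − 7/400·(0.991600+0.984600))/(1+7/400) = 383/400 ≈ 0.957500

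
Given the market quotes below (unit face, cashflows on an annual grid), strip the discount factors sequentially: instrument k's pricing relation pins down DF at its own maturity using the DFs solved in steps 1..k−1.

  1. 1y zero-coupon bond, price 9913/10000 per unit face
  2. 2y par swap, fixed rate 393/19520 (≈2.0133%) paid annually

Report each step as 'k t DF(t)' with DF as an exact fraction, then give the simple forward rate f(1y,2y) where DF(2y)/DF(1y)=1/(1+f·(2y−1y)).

1 1 9913/10000
2 2 9607/10000
f(1y,2y) = ((9913/10000)/(9607/10000) − 1)/(1) = 306/9607 ≈ 3.1852%

step 1 [1y] zero: DF = P = 9913/10000 ≈ 0.991300
step 2 [2y] swap r/1=393/19520: DF=(1 − 393/19520·(0.991300))/(1+393/19520) = 9607/10000 ≈ 0.960700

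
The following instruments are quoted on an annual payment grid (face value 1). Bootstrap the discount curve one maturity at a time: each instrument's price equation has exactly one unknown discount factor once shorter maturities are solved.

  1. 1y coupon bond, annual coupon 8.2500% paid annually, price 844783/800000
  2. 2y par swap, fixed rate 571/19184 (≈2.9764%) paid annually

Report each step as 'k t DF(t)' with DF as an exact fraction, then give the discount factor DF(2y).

step 1 [1y] bond c/1=33/400: DF=(844783/800000 − 33/400·(0))/(1+33/400) = 1951/2000 ≈ 0.975500
step 2 [2y] swap r/1=571/19184: DF=(1 − 571/19184·(0.975500))/(1+571/19184) = 9429/10000 ≈ 0.942900

1 1 1951/2000
2 2 9429/10000
DF(2y) = 9429/10000 ≈ 0.942900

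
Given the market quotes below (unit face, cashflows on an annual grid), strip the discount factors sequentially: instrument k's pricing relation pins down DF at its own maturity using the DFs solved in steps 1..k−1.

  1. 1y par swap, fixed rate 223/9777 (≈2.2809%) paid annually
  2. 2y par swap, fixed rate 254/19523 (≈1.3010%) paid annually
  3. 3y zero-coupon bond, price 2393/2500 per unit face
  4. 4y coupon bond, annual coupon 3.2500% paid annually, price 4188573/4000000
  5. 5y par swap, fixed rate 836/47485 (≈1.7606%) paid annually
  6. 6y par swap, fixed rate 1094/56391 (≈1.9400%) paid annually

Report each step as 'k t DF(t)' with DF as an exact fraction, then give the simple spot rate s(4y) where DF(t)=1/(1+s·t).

step 1 [1y] swap r/1=223/9777: DF=(1 − 223/9777·(0))/(1+223/9777) = 9777/10000 ≈ 0.977700
step 2 [2y] swap r/1=254/19523: DF=(1 − 254/19523·(0.977700))/(1+254/19523) = 4873/5000 ≈ 0.974600
step 3 [3y] zero: DF = P = 2393/2500 ≈ 0.957200
step 4 [4y] bond c/1=13/400: DF=(4188573/4000000 − 13/400·(0.977700+0.974600+0.957200))/(1+13/400) = 4613/5000 ≈ 0.922600
step 5 [5y] swap r/1=836/47485: DF=(1 − 836/47485·(0.977700+0.974600+0.957200+0.922600))/(1+836/47485) = 2291/2500 ≈ 0.916400
step 6 [6y] swap r/1=1094/56391: DF=(1 − 1094/56391·(0.977700+0.974600+0.957200+0.922600+0.916400))/(1+1094/56391) = 4453/5000 ≈ 0.890600

1 1 9777/10000
2 2 4873/5000
3 3 2393/2500
4 4 4613/5000
5 5 2291/2500
6 6 4453/5000
s(4y) = (1/(4613/5000) − 1)/(4) = 387/18452 ≈ 2.0973%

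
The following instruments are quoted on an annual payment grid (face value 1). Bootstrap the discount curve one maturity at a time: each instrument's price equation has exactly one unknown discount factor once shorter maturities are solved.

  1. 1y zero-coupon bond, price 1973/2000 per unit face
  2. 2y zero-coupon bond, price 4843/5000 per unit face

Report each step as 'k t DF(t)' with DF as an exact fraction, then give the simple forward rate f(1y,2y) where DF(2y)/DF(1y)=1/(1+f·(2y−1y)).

1 1 1973/2000
2 2 4843/5000
f(1y,2y) = ((1973/2000)/(4843/5000) − 1)/(1) = 179/9686 ≈ 1.8480%

step 1 [1y] zero: DF = P = 1973/2000 ≈ 0.986500
step 2 [2y] zero: DF = P = 4843/5000 ≈ 0.968600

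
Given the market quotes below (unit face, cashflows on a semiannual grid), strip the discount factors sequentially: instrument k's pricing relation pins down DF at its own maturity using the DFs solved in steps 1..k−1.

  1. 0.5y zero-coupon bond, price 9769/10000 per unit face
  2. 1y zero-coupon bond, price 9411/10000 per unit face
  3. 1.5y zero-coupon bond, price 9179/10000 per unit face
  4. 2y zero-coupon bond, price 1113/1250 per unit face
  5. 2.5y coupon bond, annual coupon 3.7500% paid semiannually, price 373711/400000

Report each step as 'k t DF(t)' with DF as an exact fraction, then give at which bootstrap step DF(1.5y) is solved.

1 1/2 9769/10000
2 1 9411/10000
3 3/2 9179/10000
4 2 1113/1250
5 5/2 1697/2000
DF(1.5y) is solved at step 3

step 1 [0.5y] zero: DF = P = 9769/10000 ≈ 0.976900
step 2 [1y] zero: DF = P = 9411/10000 ≈ 0.941100
step 3 [1.5y] zero: DF = P = 9179/10000 ≈ 0.917900
step 4 [2y] zero: DF = P = 1113/1250 ≈ 0.890400
step 5 [2.5y] bond c/2=3/160: DF=(373711/400000 − 3/160·(0.976900+0.941100+0.917900+0.890400))/(1+3/160) = 1697/2000 ≈ 0.848500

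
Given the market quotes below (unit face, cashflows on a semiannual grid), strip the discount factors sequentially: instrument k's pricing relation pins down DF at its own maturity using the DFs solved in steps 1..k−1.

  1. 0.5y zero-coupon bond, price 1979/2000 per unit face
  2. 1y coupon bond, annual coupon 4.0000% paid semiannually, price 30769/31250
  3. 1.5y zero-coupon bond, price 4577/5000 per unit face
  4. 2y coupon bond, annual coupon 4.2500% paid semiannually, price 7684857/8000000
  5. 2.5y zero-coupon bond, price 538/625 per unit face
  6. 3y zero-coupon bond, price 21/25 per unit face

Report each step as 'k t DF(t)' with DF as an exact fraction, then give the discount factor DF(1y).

1 1/2 1979/2000
2 1 9459/10000
3 3/2 4577/5000
4 2 8813/10000
5 5/2 538/625
6 3 21/25
DF(1y) = 9459/10000 ≈ 0.945900

step 1 [0.5y] zero: DF = P = 1979/2000 ≈ 0.989500
step 2 [1y] bond c/2=1/50: DF=(30769/31250 − 1/50·(0.989500))/(1+1/50) = 9459/10000 ≈ 0.945900
step 3 [1.5y] zero: DF = P = 4577/5000 ≈ 0.915400
step 4 [2y] bond c/2=17/800: DF=(7684857/8000000 − 17/800·(0.989500+0.945900+0.915400))/(1+17/800) = 8813/10000 ≈ 0.881300
step 5 [2.5y] zero: DF = P = 538/625 ≈ 0.860800
step 6 [3y] zero: DF = P = 21/25 ≈ 0.840000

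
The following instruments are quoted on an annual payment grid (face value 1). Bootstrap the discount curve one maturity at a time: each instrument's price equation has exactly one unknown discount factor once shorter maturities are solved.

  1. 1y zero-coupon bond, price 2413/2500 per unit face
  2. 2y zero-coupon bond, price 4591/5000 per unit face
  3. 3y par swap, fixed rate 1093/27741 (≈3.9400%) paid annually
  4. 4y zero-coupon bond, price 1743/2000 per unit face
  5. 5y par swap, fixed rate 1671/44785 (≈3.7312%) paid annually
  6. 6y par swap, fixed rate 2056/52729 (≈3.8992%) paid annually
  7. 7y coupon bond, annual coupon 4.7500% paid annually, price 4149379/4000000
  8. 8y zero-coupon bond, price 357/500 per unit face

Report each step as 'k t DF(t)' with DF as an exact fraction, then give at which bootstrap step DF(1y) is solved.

1 1 2413/2500
2 2 4591/5000
3 3 8907/10000
4 4 1743/2000
5 5 8329/10000
6 6 993/1250
7 7 939/1250
8 8 357/500
DF(1y) is solved at step 1

step 1 [1y] zero: DF = P = 2413/2500 ≈ 0.965200
step 2 [2y] zero: DF = P = 4591/5000 ≈ 0.918200
step 3 [3y] swap r/1=1093/27741: DF=(1 − 1093/27741·(0.965200+0.918200))/(1+1093/27741) = 8907/10000 ≈ 0.890700
step 4 [4y] zero: DF = P = 1743/2000 ≈ 0.871500
step 5 [5y] swap r/1=1671/44785: DF=(1 − 1671/44785·(0.965200+0.918200+0.890700+0.871500))/(1+1671/44785) = 8329/10000 ≈ 0.832900
step 6 [6y] swap r/1=2056/52729: DF=(1 − 2056/52729·(0.965200+0.918200+0.890700+0.871500+0.832900))/(1+2056/52729) = 993/1250 ≈ 0.794400
step 7 [7y] bond c/1=19/400: DF=(4149379/4000000 − 19/400·(0.965200+0.918200+0.890700+0.871500+0.832900+0.794400))/(1+19/400) = 939/1250 ≈ 0.751200
step 8 [8y] zero: DF = P = 357/500 ≈ 0.714000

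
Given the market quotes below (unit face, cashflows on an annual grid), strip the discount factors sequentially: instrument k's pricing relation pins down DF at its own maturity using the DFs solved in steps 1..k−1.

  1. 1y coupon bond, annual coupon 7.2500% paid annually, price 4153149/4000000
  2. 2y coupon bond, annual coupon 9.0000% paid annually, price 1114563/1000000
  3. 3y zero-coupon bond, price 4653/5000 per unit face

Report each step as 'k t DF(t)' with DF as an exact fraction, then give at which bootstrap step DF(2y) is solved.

1 1 9681/10000
2 2 4713/5000
3 3 4653/5000
DF(2y) is solved at step 2

step 1 [1y] bond c/1=29/400: DF=(4153149/4000000 − 29/400·(0))/(1+29/400) = 9681/10000 ≈ 0.968100
step 2 [2y] bond c/1=9/100: DF=(1114563/1000000 − 9/100·(0.968100))/(1+9/100) = 4713/5000 ≈ 0.942600
step 3 [3y] zero: DF = P = 4653/5000 ≈ 0.930600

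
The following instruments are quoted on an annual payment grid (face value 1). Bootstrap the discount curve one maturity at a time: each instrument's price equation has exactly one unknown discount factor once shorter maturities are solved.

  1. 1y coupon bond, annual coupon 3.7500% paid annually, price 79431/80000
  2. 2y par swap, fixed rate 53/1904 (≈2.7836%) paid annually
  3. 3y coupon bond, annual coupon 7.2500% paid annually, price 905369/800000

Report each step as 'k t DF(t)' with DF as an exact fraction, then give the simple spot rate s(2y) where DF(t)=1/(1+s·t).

step 1 [1y] bond c/1=3/80: DF=(79431/80000 − 3/80·(0))/(1+3/80) = 957/1000 ≈ 0.957000
step 2 [2y] swap r/1=53/1904: DF=(1 − 53/1904·(0.957000))/(1+53/1904) = 947/1000 ≈ 0.947000
step 3 [3y] bond c/1=29/400: DF=(905369/800000 − 29/400·(0.957000+0.947000))/(1+29/400) = 1853/2000 ≈ 0.926500

1 1 957/1000
2 2 947/1000
3 3 1853/2000
s(2y) = (1/(947/1000) − 1)/(2) = 53/1894 ≈ 2.7983%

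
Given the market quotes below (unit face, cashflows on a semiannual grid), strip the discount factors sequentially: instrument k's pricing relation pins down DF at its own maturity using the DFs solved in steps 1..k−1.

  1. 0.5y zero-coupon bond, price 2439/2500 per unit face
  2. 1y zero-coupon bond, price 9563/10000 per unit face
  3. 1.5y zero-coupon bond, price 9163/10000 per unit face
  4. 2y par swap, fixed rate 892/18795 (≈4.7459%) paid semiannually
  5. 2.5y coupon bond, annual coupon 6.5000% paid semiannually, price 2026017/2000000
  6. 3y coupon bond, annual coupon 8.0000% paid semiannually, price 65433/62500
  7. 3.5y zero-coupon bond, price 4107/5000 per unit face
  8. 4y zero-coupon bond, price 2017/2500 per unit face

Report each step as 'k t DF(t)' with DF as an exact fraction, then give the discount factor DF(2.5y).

1 1/2 2439/2500
2 1 9563/10000
3 3/2 9163/10000
4 2 2277/2500
5 5/2 2157/2500
6 3 8289/10000
7 7/2 4107/5000
8 4 2017/2500
DF(2.5y) = 2157/2500 ≈ 0.862800

step 1 [0.5y] zero: DF = P = 2439/2500 ≈ 0.975600
step 2 [1y] zero: DF = P = 9563/10000 ≈ 0.956300
step 3 [1.5y] zero: DF = P = 9163/10000 ≈ 0.916300
step 4 [2y] swap r/2=446/18795: DF=(1 − 446/18795·(0.975600+0.956300+0.916300))/(1+446/18795) = 2277/2500 ≈ 0.910800
step 5 [2.5y] bond c/2=13/400: DF=(2026017/2000000 − 13/400·(0.975600+0.956300+0.916300+0.910800))/(1+13/400) = 2157/2500 ≈ 0.862800
step 6 [3y] bond c/2=1/25: DF=(65433/62500 − 1/25·(0.975600+0.956300+0.916300+0.910800+0.862800))/(1+1/25) = 8289/10000 ≈ 0.828900
step 7 [3.5y] zero: DF = P = 4107/5000 ≈ 0.821400
step 8 [4y] zero: DF = P = 2017/2500 ≈ 0.806800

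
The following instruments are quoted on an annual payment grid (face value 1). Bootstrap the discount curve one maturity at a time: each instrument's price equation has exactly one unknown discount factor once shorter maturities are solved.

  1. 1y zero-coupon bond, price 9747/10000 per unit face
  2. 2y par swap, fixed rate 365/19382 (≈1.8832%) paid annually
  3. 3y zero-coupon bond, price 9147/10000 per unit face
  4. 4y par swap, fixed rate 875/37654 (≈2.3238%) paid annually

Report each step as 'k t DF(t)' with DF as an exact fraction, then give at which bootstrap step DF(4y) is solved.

step 1 [1y] zero: DF = P = 9747/10000 ≈ 0.974700
step 2 [2y] swap r/1=365/19382: DF=(1 − 365/19382·(0.974700))/(1+365/19382) = 1927/2000 ≈ 0.963500
step 3 [3y] zero: DF = P = 9147/10000 ≈ 0.914700
step 4 [4y] swap r/1=875/37654: DF=(1 − 875/37654·(0.974700+0.963500+0.914700))/(1+875/37654) = 73/80 ≈ 0.912500

1 1 9747/10000
2 2 1927/2000
3 3 9147/10000
4 4 73/80
DF(4y) is solved at step 4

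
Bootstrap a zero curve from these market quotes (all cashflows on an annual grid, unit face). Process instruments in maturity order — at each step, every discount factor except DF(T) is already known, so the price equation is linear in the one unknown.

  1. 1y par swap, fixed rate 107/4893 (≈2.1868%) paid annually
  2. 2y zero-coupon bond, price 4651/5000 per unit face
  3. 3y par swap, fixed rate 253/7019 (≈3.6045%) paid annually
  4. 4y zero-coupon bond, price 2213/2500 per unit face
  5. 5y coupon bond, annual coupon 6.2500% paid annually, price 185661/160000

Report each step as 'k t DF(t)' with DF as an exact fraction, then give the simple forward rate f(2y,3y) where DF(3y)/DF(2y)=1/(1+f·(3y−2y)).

step 1 [1y] swap r/1=107/4893: DF=(1 − 107/4893·(0))/(1+107/4893) = 4893/5000 ≈ 0.978600
step 2 [2y] zero: DF = P = 4651/5000 ≈ 0.930200
step 3 [3y] swap r/1=253/7019: DF=(1 − 253/7019·(0.978600+0.930200))/(1+253/7019) = 2247/2500 ≈ 0.898800
step 4 [4y] zero: DF = P = 2213/2500 ≈ 0.885200
step 5 [5y] bond c/1=1/16: DF=(185661/160000 − 1/16·(0.978600+0.930200+0.898800+0.885200))/(1+1/16) = 8749/10000 ≈ 0.874900

1 1 4893/5000
2 2 4651/5000
3 3 2247/2500
4 4 2213/2500
5 5 8749/10000
f(2y,3y) = ((4651/5000)/(2247/2500) − 1)/(1) = 157/4494 ≈ 3.4935%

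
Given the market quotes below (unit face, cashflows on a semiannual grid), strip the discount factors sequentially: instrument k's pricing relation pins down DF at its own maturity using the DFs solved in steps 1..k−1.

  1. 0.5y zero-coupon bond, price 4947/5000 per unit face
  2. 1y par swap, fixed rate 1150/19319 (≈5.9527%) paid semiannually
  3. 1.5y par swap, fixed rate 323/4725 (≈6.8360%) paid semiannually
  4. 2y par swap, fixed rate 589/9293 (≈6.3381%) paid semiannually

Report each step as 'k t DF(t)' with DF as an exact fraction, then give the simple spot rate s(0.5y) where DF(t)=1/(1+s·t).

1 1/2 4947/5000
2 1 377/400
3 3/2 9031/10000
4 2 4411/5000
s(0.5y) = (1/(4947/5000) − 1)/(1/2) = 106/4947 ≈ 2.1427%

step 1 [0.5y] zero: DF = P = 4947/5000 ≈ 0.989400
step 2 [1y] swap r/2=575/19319: DF=(1 − 575/19319·(0.989400))/(1+575/19319) = 377/400 ≈ 0.942500
step 3 [1.5y] swap r/2=323/9450: DF=(1 − 323/9450·(0.989400+0.942500))/(1+323/9450) = 9031/10000 ≈ 0.903100
step 4 [2y] swap r/2=589/18586: DF=(1 − 589/18586·(0.989400+0.942500+0.903100))/(1+589/18586) = 4411/5000 ≈ 0.882200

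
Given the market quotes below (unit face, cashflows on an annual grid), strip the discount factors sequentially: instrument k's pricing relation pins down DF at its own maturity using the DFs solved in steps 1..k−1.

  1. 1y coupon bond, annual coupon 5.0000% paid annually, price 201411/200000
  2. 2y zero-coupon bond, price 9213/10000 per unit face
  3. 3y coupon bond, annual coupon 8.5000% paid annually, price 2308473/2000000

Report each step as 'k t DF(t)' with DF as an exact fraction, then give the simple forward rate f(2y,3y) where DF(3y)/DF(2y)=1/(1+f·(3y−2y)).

step 1 [1y] bond c/1=1/20: DF=(201411/200000 − 1/20·(0))/(1+1/20) = 9591/10000 ≈ 0.959100
step 2 [2y] zero: DF = P = 9213/10000 ≈ 0.921300
step 3 [3y] bond c/1=17/200: DF=(2308473/2000000 − 17/200·(0.959100+0.921300))/(1+17/200) = 1833/2000 ≈ 0.916500

1 1 9591/10000
2 2 9213/10000
3 3 1833/2000
f(2y,3y) = ((9213/10000)/(1833/2000) − 1)/(1) = 16/3055 ≈ 0.5237%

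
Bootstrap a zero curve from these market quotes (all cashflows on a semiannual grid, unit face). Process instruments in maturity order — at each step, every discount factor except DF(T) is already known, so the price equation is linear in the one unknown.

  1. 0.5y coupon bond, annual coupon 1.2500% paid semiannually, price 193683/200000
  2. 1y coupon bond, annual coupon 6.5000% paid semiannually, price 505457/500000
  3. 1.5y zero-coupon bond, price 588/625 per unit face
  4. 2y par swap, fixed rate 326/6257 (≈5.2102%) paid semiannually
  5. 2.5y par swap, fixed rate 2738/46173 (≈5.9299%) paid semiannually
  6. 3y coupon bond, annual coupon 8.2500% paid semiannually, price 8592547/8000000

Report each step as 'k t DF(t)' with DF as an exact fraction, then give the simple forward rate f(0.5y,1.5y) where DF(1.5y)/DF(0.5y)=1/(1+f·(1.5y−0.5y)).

step 1 [0.5y] bond c/2=1/160: DF=(193683/200000 − 1/160·(0))/(1+1/160) = 1203/1250 ≈ 0.962400
step 2 [1y] bond c/2=13/400: DF=(505457/500000 − 13/400·(0.962400))/(1+13/400) = 593/625 ≈ 0.948800
step 3 [1.5y] zero: DF = P = 588/625 ≈ 0.940800
step 4 [2y] swap r/2=163/6257: DF=(1 − 163/6257·(0.962400+0.948800+0.940800))/(1+163/6257) = 4511/5000 ≈ 0.902200
step 5 [2.5y] swap r/2=1369/46173: DF=(1 − 1369/46173·(0.962400+0.948800+0.940800+0.902200))/(1+1369/46173) = 8631/10000 ≈ 0.863100
step 6 [3y] bond c/2=33/800: DF=(8592547/8000000 − 33/800·(0.962400+0.948800+0.940800+0.902200+0.863100))/(1+33/800) = 4243/5000 ≈ 0.848600

1 1/2 1203/1250
2 1 593/625
3 3/2 588/625
4 2 4511/5000
5 5/2 8631/10000
6 3 4243/5000
f(0.5y,1.5y) = ((1203/1250)/(588/625) − 1)/(1) = 9/392 ≈ 2.2959%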